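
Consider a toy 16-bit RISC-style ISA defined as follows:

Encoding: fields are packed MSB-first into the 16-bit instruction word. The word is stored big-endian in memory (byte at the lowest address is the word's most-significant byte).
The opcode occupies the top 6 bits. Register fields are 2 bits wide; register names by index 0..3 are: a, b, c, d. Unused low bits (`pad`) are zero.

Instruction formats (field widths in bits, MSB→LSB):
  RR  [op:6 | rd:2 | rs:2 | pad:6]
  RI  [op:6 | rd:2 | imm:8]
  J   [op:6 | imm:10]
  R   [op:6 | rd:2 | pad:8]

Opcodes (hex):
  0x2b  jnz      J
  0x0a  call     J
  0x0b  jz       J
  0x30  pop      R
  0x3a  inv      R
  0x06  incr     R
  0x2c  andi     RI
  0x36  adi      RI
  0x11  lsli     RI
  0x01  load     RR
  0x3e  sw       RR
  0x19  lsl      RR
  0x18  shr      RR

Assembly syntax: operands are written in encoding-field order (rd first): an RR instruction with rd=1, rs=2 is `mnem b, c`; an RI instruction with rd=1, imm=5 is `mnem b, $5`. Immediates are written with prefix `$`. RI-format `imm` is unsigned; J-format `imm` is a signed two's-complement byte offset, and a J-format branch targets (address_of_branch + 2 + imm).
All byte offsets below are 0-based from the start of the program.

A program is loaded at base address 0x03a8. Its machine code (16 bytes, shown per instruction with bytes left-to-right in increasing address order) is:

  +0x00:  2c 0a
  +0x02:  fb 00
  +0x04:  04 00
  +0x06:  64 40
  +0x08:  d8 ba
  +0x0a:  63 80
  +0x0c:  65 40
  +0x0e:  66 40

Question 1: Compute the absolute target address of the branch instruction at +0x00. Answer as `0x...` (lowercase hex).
0x03b4

[00] 2c 0a → 0x2c0a
  opcode bits[15:10]=0xb: jz/J
  imm@[9:0]=0xa ⇒ $10
  target = base 0x03a8 + off 0x00 + 2 + imm 10 = 0x03b4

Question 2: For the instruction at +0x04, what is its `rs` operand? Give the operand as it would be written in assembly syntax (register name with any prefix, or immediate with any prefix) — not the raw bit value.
a

[04] 04 00 → 0x0400
  op=0x0400>>10=0x1 ⇒ load (RR)
  rd: (w>>8)&0x3=0x0 → a
  rs: (w>>6)&0x3=0x0 → a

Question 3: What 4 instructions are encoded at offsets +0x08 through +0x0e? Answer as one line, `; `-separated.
adi a, $186; shr d, c; lsl b, b; lsl c, b

[08] d8 ba → 0xd8ba
  op=0xd8ba>>10=0x36 ⇒ adi (RI)
  rd: (w>>8)&0x3=0x0 → a
  imm: (w>>0)&0xff=0xba → $186
[0a] 63 80 → 0x6380
  op=0x6380>>10=0x18 ⇒ shr (RR)
  rd: (w>>8)&0x3=0x3 → d
  rs: (w>>6)&0x3=0x2 → c
[0c] 65 40 → 0x6540
  op=0x6540>>10=0x19 ⇒ lsl (RR)
  rd: (w>>8)&0x3=0x1 → b
  rs: (w>>6)&0x3=0x1 → b
[0e] 66 40 → 0x6640
  op=0x6640>>10=0x19 ⇒ lsl (RR)
  rd: (w>>8)&0x3=0x2 → c
  rs: (w>>6)&0x3=0x1 → b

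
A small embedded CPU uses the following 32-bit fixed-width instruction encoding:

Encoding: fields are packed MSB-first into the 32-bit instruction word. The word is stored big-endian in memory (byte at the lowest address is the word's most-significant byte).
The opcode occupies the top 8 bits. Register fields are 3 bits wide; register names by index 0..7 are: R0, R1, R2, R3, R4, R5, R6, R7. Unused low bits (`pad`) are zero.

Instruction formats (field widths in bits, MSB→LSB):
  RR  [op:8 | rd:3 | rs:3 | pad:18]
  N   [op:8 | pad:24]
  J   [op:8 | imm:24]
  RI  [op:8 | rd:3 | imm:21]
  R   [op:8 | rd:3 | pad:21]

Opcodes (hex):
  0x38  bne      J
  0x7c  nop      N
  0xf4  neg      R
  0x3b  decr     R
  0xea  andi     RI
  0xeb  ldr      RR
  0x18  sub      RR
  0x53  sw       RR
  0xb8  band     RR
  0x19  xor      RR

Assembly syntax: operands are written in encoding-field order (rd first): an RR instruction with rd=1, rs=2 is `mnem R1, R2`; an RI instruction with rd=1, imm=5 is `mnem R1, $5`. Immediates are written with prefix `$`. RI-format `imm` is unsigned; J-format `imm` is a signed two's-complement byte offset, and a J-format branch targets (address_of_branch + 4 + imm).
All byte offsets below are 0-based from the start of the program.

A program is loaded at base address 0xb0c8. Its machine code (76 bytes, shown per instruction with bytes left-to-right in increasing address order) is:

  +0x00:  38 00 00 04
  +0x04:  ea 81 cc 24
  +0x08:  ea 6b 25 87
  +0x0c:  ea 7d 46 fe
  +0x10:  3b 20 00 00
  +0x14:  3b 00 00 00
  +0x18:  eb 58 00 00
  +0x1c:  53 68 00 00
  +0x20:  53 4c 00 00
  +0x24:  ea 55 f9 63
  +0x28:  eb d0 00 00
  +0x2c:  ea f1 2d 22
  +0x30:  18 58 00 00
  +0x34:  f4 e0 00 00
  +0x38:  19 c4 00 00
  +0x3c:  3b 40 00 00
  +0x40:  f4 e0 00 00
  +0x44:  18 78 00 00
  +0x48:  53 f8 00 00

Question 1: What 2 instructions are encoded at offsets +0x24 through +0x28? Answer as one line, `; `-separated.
andi R2, $1440099; ldr R6, R4

off 0x24: read ea 55 f9 63 as big → 0xea55f963
  opcode bits[31:24]=0xea: andi/RI
  rd: (w>>21)&0x7=0x2 → R2
  imm: (w>>0)&0x1fffff=0x15f963 → $1440099
off 0x28: read eb d0 00 00 as big → 0xebd00000
  opcode bits[31:24]=0xeb: ldr/RR
  rd: (w>>21)&0x7=0x6 → R6
  rs: (w>>18)&0x7=0x4 → R4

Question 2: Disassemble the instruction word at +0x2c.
andi R7, $1125666

[2c] ea f1 2d 22 → 0xeaf12d22
  top 8b → 0xea → andi [RI]
  rd: (w>>21)&0x7=0x7 → R7
  imm: (w>>0)&0x1fffff=0x112d22 → $1125666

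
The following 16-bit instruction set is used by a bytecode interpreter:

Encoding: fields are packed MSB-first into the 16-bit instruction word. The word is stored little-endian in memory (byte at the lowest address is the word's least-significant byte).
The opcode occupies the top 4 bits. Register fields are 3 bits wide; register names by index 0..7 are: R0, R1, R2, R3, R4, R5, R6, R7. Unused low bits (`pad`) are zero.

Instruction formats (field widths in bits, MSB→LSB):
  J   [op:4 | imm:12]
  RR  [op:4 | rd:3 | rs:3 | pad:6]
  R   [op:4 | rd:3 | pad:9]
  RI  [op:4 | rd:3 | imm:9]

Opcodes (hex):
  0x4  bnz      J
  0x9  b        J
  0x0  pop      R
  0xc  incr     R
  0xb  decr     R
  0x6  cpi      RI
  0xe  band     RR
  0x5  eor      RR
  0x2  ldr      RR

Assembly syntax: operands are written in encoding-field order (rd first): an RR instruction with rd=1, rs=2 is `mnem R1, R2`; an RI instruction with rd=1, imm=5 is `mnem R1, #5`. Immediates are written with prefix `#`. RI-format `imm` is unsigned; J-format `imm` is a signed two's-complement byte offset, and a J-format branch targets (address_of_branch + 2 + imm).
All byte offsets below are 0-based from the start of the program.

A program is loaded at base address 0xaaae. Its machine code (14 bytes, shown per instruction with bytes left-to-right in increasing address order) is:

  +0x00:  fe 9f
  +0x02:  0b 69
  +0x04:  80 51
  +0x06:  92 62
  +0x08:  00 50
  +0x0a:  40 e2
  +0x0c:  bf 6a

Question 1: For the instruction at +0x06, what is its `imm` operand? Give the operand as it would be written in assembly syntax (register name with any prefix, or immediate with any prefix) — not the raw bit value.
off 0x06: read 92 62 as little → 0x6292
  top 4b → 0x6 → cpi [RI]
  rd@[11:9]=0x1 ⇒ R1
  imm@[8:0]=0x92 ⇒ #146

#146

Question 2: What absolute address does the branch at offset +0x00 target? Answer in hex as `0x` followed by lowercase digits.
0xaaae

@+00  little-endian(fe 9f) = 0x9ffe
  top 4b → 0x9 → b [J]
  imm@[11:0]=0xffe (s12→-2) ⇒ #-2
  target = base 0xaaae + off 0x00 + 2 + imm -2 = 0xaaae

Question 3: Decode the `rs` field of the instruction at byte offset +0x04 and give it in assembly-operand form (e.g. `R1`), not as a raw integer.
+0x04: 80 51 ⇒ word 0x5180 (little)
  opcode bits[15:12]=0x5: eor/RR
  rd@[11:9]=0x0 ⇒ R0
  rs@[8:6]=0x6 ⇒ R6

R6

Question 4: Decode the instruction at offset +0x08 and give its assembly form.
[08] 00 50 → 0x5000
  opcode bits[15:12]=0x5: eor/RR
  rd@[11:9]=0x0 ⇒ R0
  rs@[8:6]=0x0 ⇒ R0

eor R0, R0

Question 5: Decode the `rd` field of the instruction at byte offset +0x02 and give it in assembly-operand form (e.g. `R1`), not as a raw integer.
R4

+0x02: 0b 69 ⇒ word 0x690b (little)
  opcode bits[15:12]=0x6: cpi/RI
  rd@[11:9]=0x4 ⇒ R4
  imm@[8:0]=0x10b ⇒ #267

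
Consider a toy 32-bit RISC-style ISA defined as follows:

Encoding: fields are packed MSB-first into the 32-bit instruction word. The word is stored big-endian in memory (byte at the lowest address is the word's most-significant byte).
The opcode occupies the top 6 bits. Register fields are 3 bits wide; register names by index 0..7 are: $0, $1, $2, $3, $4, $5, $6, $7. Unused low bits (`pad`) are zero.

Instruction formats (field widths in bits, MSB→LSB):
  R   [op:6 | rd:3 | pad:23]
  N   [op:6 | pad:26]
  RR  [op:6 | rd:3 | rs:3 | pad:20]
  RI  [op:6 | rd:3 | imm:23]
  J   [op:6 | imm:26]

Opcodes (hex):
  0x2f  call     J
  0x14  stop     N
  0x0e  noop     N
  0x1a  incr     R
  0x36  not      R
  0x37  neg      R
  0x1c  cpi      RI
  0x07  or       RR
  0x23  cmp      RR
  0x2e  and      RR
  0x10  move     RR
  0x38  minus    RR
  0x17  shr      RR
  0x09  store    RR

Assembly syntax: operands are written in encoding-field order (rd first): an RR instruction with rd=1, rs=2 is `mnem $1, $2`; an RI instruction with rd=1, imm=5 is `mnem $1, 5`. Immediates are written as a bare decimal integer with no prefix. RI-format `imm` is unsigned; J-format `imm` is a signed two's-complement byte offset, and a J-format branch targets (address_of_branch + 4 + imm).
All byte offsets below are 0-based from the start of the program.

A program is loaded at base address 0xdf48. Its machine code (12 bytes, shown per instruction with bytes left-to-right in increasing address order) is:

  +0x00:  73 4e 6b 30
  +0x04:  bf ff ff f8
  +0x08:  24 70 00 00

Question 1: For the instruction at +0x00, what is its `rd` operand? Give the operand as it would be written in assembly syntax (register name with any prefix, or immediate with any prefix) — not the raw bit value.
@+00  big-endian(73 4e 6b 30) = 0x734e6b30
  opcode bits[31:26]=0x1c: cpi/RI
  rd: (w>>23)&0x7=0x6 → $6
  imm: (w>>0)&0x7fffff=0x4e6b30 → 5139248

$6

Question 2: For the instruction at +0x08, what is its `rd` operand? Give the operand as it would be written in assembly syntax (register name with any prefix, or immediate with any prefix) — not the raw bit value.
[08] 24 70 00 00 → 0x24700000
  top 6b → 0x9 → store [RR]
  [25:23] rd=0 = $0
  [22:20] rs=7 = $7

$0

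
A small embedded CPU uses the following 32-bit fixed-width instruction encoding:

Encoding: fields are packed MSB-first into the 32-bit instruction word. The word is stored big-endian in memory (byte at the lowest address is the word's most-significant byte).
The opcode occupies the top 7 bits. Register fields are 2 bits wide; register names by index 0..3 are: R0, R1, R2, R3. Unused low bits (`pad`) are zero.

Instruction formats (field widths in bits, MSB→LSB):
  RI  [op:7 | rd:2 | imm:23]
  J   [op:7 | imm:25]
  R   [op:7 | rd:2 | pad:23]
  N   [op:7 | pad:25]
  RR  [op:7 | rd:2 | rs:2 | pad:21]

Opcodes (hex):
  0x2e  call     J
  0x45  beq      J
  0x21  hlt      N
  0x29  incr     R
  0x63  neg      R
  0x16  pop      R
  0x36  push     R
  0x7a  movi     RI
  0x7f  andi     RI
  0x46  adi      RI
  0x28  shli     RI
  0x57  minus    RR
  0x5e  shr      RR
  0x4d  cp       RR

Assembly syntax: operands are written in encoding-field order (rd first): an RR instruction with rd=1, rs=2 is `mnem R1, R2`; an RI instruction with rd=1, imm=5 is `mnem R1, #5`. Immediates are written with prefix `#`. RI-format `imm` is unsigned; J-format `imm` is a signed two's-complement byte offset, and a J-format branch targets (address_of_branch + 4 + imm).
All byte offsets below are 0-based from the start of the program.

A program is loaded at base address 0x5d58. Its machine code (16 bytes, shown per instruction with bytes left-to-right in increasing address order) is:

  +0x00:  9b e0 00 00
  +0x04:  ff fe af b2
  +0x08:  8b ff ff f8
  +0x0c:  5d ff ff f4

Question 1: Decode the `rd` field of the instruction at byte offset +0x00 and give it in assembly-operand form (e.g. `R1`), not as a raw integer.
off 0x00: read 9b e0 00 00 as big → 0x9be00000
  top 7b → 0x4d → cp [RR]
  [24:23] rd=3 = R3
  [22:21] rs=3 = R3

R3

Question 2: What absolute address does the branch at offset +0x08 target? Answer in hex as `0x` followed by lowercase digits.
@+08  big-endian(8b ff ff f8) = 0x8bfffff8
  opcode bits[31:25]=0x45: beq/J
  imm@[24:0]=0x1fffff8 (s25→-8) ⇒ #-8
  target = base 0x5d58 + off 0x08 + 4 + imm -8 = 0x5d5c

0x5d5c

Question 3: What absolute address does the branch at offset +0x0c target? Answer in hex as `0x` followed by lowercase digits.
0x5d5c

off 0x0c: read 5d ff ff f4 as big → 0x5dfffff4
  op=0x5dfffff4>>25=0x2e ⇒ call (J)
  [24:0] imm=33554420 (s25→-12) = #-12
  target = base 0x5d58 + off 0x0c + 4 + imm -12 = 0x5d5c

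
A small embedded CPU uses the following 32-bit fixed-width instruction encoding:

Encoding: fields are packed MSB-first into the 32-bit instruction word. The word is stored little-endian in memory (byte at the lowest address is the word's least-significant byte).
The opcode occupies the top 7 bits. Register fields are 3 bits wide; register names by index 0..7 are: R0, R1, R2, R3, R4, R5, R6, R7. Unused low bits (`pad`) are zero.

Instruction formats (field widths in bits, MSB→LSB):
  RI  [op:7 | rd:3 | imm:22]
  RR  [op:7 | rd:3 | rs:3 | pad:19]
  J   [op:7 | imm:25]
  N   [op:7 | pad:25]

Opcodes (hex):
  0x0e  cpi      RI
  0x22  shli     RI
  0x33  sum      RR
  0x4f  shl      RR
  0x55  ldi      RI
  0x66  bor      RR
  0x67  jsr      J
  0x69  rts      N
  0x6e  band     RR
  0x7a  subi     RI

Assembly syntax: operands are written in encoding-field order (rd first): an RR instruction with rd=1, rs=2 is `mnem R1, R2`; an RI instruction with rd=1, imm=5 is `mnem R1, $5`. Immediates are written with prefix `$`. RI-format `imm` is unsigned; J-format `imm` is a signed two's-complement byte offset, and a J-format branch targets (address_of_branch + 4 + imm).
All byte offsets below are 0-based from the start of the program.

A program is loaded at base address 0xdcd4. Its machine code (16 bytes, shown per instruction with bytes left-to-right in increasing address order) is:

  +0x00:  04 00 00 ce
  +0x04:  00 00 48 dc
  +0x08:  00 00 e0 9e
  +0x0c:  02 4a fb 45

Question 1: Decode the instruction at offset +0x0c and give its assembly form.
shli R7, $3885570

@+0c  little-endian(02 4a fb 45) = 0x45fb4a02
  op=0x45fb4a02>>25=0x22 ⇒ shli (RI)
  [24:22] rd=7 = R7
  [21:0] imm=3885570 = $3885570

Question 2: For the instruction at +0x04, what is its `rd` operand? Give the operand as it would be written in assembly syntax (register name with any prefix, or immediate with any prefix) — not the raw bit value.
R1

+0x04: 00 00 48 dc ⇒ word 0xdc480000 (little)
  op=0xdc480000>>25=0x6e ⇒ band (RR)
  [24:22] rd=1 = R1
  [21:19] rs=1 = R1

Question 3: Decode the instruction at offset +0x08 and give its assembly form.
shl R3, R4

[08] 00 00 e0 9e → 0x9ee00000
  top 7b → 0x4f → shl [RR]
  [24:22] rd=3 = R3
  [21:19] rs=4 = R4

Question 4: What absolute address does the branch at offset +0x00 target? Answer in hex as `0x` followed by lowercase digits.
0xdcdc

@+00  little-endian(04 00 00 ce) = 0xce000004
  opcode bits[31:25]=0x67: jsr/J
  imm: (w>>0)&0x1ffffff=0x4 → $4
  target = base 0xdcd4 + off 0x00 + 4 + imm 4 = 0xdcdc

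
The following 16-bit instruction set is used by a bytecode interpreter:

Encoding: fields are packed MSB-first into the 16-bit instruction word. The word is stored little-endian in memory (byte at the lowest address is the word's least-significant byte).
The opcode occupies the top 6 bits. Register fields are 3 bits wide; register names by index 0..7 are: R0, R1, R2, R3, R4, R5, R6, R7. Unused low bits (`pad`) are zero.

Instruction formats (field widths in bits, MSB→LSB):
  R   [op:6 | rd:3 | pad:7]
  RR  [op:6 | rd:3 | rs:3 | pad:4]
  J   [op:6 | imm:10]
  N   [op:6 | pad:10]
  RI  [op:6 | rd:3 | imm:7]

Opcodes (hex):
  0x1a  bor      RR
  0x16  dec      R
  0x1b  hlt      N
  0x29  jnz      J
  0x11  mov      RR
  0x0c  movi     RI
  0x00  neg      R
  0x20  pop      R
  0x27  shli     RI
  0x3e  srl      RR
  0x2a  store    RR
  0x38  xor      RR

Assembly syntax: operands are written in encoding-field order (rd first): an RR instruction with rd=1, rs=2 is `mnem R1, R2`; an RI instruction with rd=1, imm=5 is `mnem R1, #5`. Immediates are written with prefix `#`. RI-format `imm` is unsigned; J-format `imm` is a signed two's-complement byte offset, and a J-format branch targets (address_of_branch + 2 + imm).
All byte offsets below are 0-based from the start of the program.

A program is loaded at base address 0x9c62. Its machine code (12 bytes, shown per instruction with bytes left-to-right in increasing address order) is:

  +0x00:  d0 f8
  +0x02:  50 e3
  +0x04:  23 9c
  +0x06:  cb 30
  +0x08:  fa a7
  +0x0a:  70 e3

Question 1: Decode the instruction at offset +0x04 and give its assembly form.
shli R0, #35

[04] 23 9c → 0x9c23
  op=0x9c23>>10=0x27 ⇒ shli (RI)
  [9:7] rd=0 = R0
  [6:0] imm=35 = #35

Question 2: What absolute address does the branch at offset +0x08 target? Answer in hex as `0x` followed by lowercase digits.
[08] fa a7 → 0xa7fa
  opcode bits[15:10]=0x29: jnz/J
  imm@[9:0]=0x3fa (s10→-6) ⇒ #-6
  target = base 0x9c62 + off 0x08 + 2 + imm -6 = 0x9c66

0x9c66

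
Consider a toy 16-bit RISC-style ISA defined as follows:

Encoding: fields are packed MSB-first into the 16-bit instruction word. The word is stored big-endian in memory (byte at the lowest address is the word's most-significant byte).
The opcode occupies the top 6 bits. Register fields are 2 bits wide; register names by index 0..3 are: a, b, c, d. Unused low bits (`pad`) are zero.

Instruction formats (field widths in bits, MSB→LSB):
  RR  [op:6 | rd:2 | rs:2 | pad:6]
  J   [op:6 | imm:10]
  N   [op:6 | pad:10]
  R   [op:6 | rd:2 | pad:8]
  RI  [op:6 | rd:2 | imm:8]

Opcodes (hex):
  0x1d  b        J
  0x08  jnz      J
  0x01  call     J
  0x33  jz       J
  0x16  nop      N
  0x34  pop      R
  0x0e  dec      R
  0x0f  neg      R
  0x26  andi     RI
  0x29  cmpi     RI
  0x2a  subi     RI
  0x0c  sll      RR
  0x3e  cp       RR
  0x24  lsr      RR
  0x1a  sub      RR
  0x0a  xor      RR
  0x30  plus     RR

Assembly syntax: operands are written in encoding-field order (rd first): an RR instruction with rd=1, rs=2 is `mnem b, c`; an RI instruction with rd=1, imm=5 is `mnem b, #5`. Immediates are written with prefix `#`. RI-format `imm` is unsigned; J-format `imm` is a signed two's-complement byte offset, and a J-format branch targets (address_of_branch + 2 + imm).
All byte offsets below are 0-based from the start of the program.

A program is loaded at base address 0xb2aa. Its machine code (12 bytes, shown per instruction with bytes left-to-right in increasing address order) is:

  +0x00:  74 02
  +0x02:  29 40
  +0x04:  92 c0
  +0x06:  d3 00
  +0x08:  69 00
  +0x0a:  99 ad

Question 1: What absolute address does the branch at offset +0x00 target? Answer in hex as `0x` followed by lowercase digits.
[00] 74 02 → 0x7402
  op=0x7402>>10=0x1d ⇒ b (J)
  imm@[9:0]=0x2 ⇒ #2
  target = base 0xb2aa + off 0x00 + 2 + imm 2 = 0xb2ae

0xb2ae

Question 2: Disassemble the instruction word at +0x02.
xor b, b

+0x02: 29 40 ⇒ word 0x2940 (big)
  top 6b → 0xa → xor [RR]
  [9:8] rd=1 = b
  [7:6] rs=1 = b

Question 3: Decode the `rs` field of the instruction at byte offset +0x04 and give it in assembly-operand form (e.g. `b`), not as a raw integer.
off 0x04: read 92 c0 as big → 0x92c0
  opcode bits[15:10]=0x24: lsr/RR
  rd: (w>>8)&0x3=0x2 → c
  rs: (w>>6)&0x3=0x3 → d

d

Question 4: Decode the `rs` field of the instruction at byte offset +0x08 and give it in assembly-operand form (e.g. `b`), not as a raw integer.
a

+0x08: 69 00 ⇒ word 0x6900 (big)
  opcode bits[15:10]=0x1a: sub/RR
  rd: (w>>8)&0x3=0x1 → b
  rs: (w>>6)&0x3=0x0 → a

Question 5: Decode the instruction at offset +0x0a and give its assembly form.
andi b, #173

off 0x0a: read 99 ad as big → 0x99ad
  top 6b → 0x26 → andi [RI]
  rd@[9:8]=0x1 ⇒ b
  imm@[7:0]=0xad ⇒ #173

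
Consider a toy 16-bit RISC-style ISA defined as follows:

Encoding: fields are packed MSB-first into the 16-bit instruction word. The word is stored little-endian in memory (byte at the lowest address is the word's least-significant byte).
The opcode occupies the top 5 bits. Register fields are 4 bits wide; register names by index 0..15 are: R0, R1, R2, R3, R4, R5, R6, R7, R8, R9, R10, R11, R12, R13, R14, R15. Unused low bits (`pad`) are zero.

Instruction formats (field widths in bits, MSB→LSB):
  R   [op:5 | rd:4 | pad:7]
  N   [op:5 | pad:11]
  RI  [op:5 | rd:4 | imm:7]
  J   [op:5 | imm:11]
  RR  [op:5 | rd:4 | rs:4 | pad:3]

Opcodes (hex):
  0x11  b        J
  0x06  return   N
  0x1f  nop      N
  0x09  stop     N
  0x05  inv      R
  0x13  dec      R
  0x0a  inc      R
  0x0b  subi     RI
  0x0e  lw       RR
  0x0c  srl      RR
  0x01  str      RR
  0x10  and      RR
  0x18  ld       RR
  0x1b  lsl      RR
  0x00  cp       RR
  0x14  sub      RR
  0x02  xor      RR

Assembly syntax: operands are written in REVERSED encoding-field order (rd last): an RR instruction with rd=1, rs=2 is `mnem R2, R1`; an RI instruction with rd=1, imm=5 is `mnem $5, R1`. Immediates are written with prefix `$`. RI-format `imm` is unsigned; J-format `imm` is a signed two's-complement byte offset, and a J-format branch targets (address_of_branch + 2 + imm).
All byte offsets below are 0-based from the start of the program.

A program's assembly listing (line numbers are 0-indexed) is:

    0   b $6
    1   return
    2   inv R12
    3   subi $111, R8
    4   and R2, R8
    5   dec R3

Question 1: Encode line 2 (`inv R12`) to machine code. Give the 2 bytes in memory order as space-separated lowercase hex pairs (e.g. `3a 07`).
2. inv fields op=0x5:5|rd=12:4|pad=0:7 → word 2e00h → 00 2e

00 2e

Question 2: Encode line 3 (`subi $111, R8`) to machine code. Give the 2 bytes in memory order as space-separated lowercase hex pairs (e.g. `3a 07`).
6f 5c

3. subi fields op=0xb:5|rd=8:4|imm=111:7 → word 5c6fh → 6f 5c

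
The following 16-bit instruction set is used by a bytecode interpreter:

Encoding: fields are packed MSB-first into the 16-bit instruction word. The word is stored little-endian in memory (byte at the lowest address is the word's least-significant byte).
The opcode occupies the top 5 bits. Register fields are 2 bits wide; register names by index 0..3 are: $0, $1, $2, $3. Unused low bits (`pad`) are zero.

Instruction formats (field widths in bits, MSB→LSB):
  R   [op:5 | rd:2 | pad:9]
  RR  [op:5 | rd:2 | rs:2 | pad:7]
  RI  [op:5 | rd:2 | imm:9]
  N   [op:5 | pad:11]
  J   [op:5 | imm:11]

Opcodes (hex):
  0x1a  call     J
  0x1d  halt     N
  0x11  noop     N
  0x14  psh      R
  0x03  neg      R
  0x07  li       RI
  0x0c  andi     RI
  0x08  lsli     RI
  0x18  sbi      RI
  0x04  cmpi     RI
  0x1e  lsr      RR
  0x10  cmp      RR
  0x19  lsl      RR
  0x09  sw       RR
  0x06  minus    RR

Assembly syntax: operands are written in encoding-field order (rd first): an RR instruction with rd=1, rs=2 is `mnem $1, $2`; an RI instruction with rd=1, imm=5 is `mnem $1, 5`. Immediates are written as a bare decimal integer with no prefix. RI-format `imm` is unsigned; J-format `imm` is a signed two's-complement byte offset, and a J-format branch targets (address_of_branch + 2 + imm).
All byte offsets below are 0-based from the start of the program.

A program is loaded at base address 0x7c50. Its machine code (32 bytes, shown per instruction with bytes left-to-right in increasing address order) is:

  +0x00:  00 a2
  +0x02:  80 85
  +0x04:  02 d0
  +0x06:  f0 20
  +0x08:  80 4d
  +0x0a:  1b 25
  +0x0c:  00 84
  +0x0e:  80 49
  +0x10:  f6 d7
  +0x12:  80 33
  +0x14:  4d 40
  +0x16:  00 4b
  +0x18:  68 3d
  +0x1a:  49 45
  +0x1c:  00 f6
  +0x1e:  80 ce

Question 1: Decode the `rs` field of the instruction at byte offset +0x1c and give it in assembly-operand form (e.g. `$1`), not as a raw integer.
[1c] 00 f6 → 0xf600
  top 5b → 0x1e → lsr [RR]
  [10:9] rd=3 = $3
  [8:7] rs=0 = $0

$0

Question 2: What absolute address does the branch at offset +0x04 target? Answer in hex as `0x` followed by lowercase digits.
0x7c58

[04] 02 d0 → 0xd002
  top 5b → 0x1a → call [J]
  imm: (w>>0)&0x7ff=0x2 → 2
  target = base 0x7c50 + off 0x04 + 2 + imm 2 = 0x7c58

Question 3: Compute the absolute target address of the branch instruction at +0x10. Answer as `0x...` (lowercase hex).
+0x10: f6 d7 ⇒ word 0xd7f6 (little)
  opcode bits[15:11]=0x1a: call/J
  imm: (w>>0)&0x7ff=0x7f6 (s11→-10) → -10
  target = base 0x7c50 + off 0x10 + 2 + imm -10 = 0x7c58

0x7c58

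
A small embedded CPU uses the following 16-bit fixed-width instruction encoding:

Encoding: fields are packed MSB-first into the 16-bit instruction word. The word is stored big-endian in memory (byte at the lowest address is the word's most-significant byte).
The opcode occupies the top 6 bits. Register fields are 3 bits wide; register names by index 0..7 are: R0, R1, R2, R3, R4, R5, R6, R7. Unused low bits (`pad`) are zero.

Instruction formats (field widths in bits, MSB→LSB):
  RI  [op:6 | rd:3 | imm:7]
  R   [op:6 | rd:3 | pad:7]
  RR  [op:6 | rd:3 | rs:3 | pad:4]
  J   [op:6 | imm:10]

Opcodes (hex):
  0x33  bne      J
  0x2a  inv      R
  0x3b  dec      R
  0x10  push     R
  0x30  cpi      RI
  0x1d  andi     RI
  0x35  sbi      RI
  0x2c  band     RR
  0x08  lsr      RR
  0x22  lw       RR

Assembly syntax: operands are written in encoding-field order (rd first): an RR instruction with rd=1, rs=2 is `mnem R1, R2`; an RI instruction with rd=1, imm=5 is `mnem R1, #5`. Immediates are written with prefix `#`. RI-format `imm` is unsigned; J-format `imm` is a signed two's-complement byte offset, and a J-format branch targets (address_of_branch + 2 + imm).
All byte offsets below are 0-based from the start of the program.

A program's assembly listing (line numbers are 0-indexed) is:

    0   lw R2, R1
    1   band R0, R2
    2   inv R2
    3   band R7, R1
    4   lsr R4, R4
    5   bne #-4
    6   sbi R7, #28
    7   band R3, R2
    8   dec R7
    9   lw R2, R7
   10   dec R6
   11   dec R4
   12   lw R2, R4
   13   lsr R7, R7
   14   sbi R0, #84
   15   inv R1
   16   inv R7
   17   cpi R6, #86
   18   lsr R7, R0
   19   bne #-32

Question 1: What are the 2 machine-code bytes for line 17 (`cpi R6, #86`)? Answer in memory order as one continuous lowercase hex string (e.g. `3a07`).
c356

L17: cpi op=0x30:6|rd=6:3|imm=86:7 ⇒ 0xc356 ⇒ big c3 56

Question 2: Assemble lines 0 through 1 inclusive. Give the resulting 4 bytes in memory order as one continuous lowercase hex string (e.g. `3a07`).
8910b020

0. lw fields op=0x22:6|rd=2:3|rs=1:3|pad=0:4 → word 8910h → 89 10
1. band fields op=0x2c:6|rd=0:3|rs=2:3|pad=0:4 → word b020h → b0 20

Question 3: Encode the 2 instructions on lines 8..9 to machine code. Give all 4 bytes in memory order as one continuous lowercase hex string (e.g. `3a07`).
ef808970

L8: dec op=0x3b:6|rd=7:3|pad=0:7 ⇒ 0xef80 ⇒ big ef 80
L9: lw op=0x22:6|rd=2:3|rs=7:3|pad=0:4 ⇒ 0x8970 ⇒ big 89 70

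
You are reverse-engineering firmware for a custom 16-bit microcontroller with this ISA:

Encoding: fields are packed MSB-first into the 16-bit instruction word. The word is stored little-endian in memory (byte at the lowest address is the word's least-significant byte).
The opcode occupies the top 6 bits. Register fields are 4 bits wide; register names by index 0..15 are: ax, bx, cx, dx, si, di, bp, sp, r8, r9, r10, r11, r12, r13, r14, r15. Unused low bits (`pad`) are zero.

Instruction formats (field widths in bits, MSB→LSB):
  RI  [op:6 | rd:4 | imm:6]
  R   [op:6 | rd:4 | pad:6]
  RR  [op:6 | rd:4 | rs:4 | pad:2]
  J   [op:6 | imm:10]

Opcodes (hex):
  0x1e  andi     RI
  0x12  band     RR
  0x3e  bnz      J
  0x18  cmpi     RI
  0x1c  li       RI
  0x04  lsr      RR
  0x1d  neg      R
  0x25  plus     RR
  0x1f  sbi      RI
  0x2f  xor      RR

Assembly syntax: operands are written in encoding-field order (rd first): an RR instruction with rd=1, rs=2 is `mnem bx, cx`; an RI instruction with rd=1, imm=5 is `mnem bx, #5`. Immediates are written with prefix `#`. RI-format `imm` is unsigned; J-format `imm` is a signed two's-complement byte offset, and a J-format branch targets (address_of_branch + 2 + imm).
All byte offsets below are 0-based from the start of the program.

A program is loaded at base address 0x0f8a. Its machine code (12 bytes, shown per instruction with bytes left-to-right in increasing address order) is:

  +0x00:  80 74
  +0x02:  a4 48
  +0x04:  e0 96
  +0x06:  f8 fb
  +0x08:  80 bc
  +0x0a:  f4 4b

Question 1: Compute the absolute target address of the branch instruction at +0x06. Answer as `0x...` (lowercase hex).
off 0x06: read f8 fb as little → 0xfbf8
  top 6b → 0x3e → bnz [J]
  [9:0] imm=1016 (s10→-8) = #-8
  target = base 0x0f8a + off 0x06 + 2 + imm -8 = 0x0f8a

0x0f8a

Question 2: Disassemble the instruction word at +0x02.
+0x02: a4 48 ⇒ word 0x48a4 (little)
  opcode bits[15:10]=0x12: band/RR
  [9:6] rd=2 = cx
  [5:2] rs=9 = r9

band cx, r9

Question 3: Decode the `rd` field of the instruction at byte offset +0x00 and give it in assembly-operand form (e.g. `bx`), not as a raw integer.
cx

off 0x00: read 80 74 as little → 0x7480
  opcode bits[15:10]=0x1d: neg/R
  [9:6] rd=2 = cx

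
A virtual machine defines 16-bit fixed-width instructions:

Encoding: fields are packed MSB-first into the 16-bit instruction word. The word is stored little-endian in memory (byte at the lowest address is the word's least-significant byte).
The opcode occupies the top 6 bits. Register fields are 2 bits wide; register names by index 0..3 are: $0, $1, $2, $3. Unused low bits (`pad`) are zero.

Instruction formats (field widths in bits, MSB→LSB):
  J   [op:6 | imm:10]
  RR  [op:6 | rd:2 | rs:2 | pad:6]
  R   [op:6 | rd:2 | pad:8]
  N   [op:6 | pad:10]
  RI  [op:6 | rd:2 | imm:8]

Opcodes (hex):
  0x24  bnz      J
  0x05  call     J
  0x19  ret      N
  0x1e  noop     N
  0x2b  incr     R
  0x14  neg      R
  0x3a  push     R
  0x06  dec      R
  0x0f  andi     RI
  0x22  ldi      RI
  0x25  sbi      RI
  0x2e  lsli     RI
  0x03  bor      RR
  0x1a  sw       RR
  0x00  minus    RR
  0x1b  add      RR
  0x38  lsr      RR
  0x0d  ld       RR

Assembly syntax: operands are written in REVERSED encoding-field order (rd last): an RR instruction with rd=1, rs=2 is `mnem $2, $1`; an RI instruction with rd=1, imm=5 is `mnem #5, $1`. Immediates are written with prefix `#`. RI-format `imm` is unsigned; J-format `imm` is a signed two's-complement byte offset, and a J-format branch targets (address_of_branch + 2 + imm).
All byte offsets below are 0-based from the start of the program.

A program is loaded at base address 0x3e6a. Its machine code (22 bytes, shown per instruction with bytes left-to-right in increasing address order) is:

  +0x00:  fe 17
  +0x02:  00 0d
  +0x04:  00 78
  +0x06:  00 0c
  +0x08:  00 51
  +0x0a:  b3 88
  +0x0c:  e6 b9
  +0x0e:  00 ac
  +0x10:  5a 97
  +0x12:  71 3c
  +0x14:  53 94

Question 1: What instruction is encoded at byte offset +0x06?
bor $0, $0

off 0x06: read 00 0c as little → 0x0c00
  top 6b → 0x3 → bor [RR]
  rd@[9:8]=0x0 ⇒ $0
  rs@[7:6]=0x0 ⇒ $0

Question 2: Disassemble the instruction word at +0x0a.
[0a] b3 88 → 0x88b3
  op=0x88b3>>10=0x22 ⇒ ldi (RI)
  rd: (w>>8)&0x3=0x0 → $0
  imm: (w>>0)&0xff=0xb3 → #179

ldi #179, $0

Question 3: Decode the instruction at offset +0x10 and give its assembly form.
@+10  little-endian(5a 97) = 0x975a
  top 6b → 0x25 → sbi [RI]
  rd@[9:8]=0x3 ⇒ $3
  imm@[7:0]=0x5a ⇒ #90

sbi #90, $3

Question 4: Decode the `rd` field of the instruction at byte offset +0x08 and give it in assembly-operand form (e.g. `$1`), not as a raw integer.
$1

+0x08: 00 51 ⇒ word 0x5100 (little)
  top 6b → 0x14 → neg [R]
  rd@[9:8]=0x1 ⇒ $1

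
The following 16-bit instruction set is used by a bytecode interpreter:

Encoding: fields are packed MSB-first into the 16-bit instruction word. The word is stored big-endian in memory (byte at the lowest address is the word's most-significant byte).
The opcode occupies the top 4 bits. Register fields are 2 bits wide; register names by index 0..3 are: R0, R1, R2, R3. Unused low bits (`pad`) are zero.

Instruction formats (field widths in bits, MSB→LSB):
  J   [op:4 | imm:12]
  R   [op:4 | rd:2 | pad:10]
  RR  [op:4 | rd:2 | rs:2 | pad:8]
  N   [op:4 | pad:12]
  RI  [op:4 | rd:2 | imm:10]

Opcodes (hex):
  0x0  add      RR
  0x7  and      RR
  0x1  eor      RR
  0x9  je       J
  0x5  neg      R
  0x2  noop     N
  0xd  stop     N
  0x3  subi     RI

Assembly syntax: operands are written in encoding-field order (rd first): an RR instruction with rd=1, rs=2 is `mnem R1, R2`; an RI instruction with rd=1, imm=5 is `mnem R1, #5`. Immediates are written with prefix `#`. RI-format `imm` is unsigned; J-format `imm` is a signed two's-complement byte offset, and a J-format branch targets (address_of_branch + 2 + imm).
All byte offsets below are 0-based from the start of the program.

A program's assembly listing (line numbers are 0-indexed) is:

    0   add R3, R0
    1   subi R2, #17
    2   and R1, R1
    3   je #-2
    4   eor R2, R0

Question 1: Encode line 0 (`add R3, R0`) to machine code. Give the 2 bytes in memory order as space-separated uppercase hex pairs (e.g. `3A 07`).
L0: add op=0x0:4|rd=3:2|rs=0:2|pad=0:8 ⇒ 0x0c00 ⇒ big 0c 00

0C 00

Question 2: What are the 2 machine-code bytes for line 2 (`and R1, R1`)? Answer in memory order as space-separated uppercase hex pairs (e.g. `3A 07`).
75 00

2. and fields op=0x7:4|rd=1:2|rs=1:2|pad=0:8 → word 7500h → 75 00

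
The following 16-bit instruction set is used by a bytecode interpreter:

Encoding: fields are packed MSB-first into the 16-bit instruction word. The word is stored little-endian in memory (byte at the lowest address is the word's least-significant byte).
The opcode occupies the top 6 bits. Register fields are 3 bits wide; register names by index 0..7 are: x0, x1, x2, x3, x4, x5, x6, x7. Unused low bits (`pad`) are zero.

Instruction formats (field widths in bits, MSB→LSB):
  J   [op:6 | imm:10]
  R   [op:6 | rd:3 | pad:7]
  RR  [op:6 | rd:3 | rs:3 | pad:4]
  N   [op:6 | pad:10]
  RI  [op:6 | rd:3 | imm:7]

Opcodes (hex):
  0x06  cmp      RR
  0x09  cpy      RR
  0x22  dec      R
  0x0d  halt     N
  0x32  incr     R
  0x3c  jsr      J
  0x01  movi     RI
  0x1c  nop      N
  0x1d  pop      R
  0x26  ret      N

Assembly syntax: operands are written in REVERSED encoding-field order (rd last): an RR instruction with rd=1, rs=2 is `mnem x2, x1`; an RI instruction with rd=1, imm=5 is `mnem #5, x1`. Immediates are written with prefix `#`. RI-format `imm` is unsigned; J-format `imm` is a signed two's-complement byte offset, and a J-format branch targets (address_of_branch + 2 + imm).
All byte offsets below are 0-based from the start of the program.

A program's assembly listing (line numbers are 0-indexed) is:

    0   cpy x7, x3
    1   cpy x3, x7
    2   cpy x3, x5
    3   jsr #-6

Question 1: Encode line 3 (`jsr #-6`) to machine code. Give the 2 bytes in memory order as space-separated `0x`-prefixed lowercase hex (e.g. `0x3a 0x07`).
0xfa 0xf3

L3: jsr op=0x3c:6|imm=-6:10 ⇒ 0xf3fa ⇒ little fa f3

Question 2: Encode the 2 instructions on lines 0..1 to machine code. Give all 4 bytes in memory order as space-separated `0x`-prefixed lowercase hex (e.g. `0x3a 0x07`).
L0: cpy op=0x9:6|rd=3:3|rs=7:3|pad=0:4 ⇒ 0x25f0 ⇒ little f0 25
L1: cpy op=0x9:6|rd=7:3|rs=3:3|pad=0:4 ⇒ 0x27b0 ⇒ little b0 27

0xf0 0x25 0xb0 0x27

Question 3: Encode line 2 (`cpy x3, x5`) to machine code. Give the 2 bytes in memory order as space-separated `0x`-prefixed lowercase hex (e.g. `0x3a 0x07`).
0xb0 0x26

line 2 (cpy): pack op=0x9:6|rd=5:3|rs=3:3|pad=0:4 = 0x26b0; little→ b0 26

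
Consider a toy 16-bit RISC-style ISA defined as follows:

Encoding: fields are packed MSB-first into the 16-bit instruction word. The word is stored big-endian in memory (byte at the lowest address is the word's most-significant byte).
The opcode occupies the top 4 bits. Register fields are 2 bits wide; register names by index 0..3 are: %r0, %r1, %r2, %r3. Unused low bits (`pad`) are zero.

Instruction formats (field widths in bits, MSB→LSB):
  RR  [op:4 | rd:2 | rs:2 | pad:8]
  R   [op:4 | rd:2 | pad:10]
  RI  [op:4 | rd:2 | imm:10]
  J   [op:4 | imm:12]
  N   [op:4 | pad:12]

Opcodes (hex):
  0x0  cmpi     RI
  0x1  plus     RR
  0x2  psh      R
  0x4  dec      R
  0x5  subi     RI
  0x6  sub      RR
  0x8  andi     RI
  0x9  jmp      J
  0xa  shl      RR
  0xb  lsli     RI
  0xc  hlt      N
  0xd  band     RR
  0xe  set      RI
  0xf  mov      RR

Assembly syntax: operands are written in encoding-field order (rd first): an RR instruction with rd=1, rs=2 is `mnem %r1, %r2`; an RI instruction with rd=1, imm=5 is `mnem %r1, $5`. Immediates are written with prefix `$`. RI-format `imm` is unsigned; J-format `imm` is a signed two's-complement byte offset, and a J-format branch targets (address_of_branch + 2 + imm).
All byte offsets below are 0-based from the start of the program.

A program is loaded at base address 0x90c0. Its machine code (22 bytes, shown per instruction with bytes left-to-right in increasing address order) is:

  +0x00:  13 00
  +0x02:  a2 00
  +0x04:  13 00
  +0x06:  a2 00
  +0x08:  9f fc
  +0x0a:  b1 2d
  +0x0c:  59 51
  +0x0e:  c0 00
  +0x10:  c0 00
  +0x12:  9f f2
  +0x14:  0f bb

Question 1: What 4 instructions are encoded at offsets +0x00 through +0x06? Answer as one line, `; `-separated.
@+00  big-endian(13 00) = 0x1300
  top 4b → 0x1 → plus [RR]
  rd: (w>>10)&0x3=0x0 → %r0
  rs: (w>>8)&0x3=0x3 → %r3
@+02  big-endian(a2 00) = 0xa200
  top 4b → 0xa → shl [RR]
  rd: (w>>10)&0x3=0x0 → %r0
  rs: (w>>8)&0x3=0x2 → %r2
@+04  big-endian(13 00) = 0x1300
  top 4b → 0x1 → plus [RR]
  rd: (w>>10)&0x3=0x0 → %r0
  rs: (w>>8)&0x3=0x3 → %r3
@+06  big-endian(a2 00) = 0xa200
  top 4b → 0xa → shl [RR]
  rd: (w>>10)&0x3=0x0 → %r0
  rs: (w>>8)&0x3=0x2 → %r2

plus %r0, %r3; shl %r0, %r2; plus %r0, %r3; shl %r0, %r2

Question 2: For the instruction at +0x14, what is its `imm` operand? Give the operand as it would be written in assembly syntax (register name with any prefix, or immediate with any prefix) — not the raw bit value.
+0x14: 0f bb ⇒ word 0x0fbb (big)
  top 4b → 0x0 → cmpi [RI]
  [11:10] rd=3 = %r3
  [9:0] imm=955 = $955

$955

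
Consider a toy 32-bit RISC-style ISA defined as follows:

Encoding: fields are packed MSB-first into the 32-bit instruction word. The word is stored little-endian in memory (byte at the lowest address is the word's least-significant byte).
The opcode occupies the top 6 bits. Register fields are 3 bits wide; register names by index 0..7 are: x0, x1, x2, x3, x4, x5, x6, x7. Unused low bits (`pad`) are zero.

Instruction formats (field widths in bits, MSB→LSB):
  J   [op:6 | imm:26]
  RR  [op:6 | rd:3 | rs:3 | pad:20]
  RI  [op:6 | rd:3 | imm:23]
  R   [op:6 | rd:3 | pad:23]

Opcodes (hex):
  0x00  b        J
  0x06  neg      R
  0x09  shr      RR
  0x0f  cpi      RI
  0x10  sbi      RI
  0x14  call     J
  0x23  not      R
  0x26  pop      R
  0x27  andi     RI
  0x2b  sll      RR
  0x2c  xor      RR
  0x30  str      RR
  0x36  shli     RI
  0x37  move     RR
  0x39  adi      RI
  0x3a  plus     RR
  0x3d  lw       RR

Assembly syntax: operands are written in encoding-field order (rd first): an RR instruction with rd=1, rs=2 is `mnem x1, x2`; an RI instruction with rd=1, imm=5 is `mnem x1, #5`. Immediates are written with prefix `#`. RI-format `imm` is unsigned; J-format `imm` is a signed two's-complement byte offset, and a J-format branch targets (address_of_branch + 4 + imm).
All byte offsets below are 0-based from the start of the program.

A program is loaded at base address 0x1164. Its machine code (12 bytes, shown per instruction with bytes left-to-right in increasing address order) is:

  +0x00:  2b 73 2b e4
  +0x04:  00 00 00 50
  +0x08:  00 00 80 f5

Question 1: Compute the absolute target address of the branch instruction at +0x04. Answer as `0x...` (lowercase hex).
[04] 00 00 00 50 → 0x50000000
  top 6b → 0x14 → call [J]
  imm: (w>>0)&0x3ffffff=0x0 → #0
  target = base 0x1164 + off 0x04 + 4 + imm 0 = 0x116c

0x116c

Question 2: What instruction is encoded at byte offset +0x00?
adi x0, #2847531

[00] 2b 73 2b e4 → 0xe42b732b
  op=0xe42b732b>>26=0x39 ⇒ adi (RI)
  [25:23] rd=0 = x0
  [22:0] imm=2847531 = #2847531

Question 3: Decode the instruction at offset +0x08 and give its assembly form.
lw x3, x0

@+08  little-endian(00 00 80 f5) = 0xf5800000
  top 6b → 0x3d → lw [RR]
  rd: (w>>23)&0x7=0x3 → x3
  rs: (w>>20)&0x7=0x0 → x0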